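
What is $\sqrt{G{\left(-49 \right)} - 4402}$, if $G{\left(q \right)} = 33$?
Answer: $i \sqrt{4369} \approx 66.098 i$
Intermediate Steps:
$\sqrt{G{\left(-49 \right)} - 4402} = \sqrt{33 - 4402} = \sqrt{-4369} = i \sqrt{4369}$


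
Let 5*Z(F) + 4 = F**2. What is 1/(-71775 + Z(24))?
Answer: -5/358303 ≈ -1.3955e-5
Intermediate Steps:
Z(F) = -4/5 + F**2/5
1/(-71775 + Z(24)) = 1/(-71775 + (-4/5 + (1/5)*24**2)) = 1/(-71775 + (-4/5 + (1/5)*576)) = 1/(-71775 + (-4/5 + 576/5)) = 1/(-71775 + 572/5) = 1/(-358303/5) = -5/358303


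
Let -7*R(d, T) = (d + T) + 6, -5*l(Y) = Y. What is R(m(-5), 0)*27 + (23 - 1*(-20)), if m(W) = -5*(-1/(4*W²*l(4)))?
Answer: 2251/112 ≈ 20.098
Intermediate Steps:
l(Y) = -Y/5
m(W) = -25/(16*W²) (m(W) = -5*5/(16*W²) = -25/(16*W²))
R(d, T) = -6/7 - T/7 - d/7 (R(d, T) = -((d + T) + 6)/7 = -((T + d) + 6)/7 = -(6 + T + d)/7 = -6/7 - T/7 - d/7)
R(m(-5), 0)*27 + (23 - 1*(-20)) = (-6/7 - ⅐*0 - (-25)/(112*(-5)²))*27 + (23 - 1*(-20)) = (-6/7 + 0 - (-25)/(112*25))*27 + (23 + 20) = (-6/7 + 0 - ⅐*(-1/16))*27 + 43 = (-6/7 + 0 + 1/112)*27 + 43 = -95/112*27 + 43 = -2565/112 + 43 = 2251/112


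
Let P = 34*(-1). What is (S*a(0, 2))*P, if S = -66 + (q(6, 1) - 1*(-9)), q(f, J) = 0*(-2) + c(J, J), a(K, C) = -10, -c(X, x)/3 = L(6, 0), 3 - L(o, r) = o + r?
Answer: -16320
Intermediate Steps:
L(o, r) = 3 - o - r (L(o, r) = 3 - (o + r) = 3 + (-o - r) = 3 - o - r)
c(X, x) = 9 (c(X, x) = -3*(3 - 1*6 - 1*0) = -3*(3 - 6 + 0) = -3*(-3) = 9)
q(f, J) = 9 (q(f, J) = 0*(-2) + 9 = 0 + 9 = 9)
P = -34
S = -48 (S = -66 + (9 - 1*(-9)) = -66 + (9 + 9) = -66 + 18 = -48)
(S*a(0, 2))*P = -48*(-10)*(-34) = 480*(-34) = -16320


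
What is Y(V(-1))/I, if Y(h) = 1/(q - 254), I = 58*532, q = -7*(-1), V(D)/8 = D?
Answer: -1/7621432 ≈ -1.3121e-7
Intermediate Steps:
V(D) = 8*D
q = 7
I = 30856
Y(h) = -1/247 (Y(h) = 1/(7 - 254) = 1/(-247) = -1/247)
Y(V(-1))/I = -1/247/30856 = -1/247*1/30856 = -1/7621432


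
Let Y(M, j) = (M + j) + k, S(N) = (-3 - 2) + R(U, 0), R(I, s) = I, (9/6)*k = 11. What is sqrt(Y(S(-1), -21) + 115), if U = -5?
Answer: sqrt(822)/3 ≈ 9.5569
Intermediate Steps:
k = 22/3 (k = (2/3)*11 = 22/3 ≈ 7.3333)
S(N) = -10 (S(N) = (-3 - 2) - 5 = -5 - 5 = -10)
Y(M, j) = 22/3 + M + j (Y(M, j) = (M + j) + 22/3 = 22/3 + M + j)
sqrt(Y(S(-1), -21) + 115) = sqrt((22/3 - 10 - 21) + 115) = sqrt(-71/3 + 115) = sqrt(274/3) = sqrt(822)/3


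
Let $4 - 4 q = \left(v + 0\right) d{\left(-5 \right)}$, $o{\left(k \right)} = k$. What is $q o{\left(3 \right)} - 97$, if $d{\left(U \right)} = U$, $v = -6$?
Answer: $- \frac{233}{2} \approx -116.5$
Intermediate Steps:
$q = - \frac{13}{2}$ ($q = 1 - \frac{\left(-6 + 0\right) \left(-5\right)}{4} = 1 - \frac{\left(-6\right) \left(-5\right)}{4} = 1 - \frac{15}{2} = - \frac{13}{2} \approx -6.5$)
$q o{\left(3 \right)} - 97 = \left(- \frac{13}{2}\right) 3 - 97 = - \frac{39}{2} - 97 = - \frac{233}{2}$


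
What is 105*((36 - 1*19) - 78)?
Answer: -6405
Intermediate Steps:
105*((36 - 1*19) - 78) = 105*((36 - 19) - 78) = 105*(17 - 78) = 105*(-61) = -6405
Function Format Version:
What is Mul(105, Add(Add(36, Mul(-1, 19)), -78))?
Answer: -6405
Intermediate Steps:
Mul(105, Add(Add(36, Mul(-1, 19)), -78)) = Mul(105, Add(Add(36, -19), -78)) = Mul(105, Add(17, -78)) = Mul(105, -61) = -6405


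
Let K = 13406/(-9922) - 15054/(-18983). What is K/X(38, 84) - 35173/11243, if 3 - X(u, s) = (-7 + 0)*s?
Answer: -47761525318214/15262297318059 ≈ -3.1294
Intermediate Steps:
X(u, s) = 3 + 7*s (X(u, s) = 3 - (-7 + 0)*s = 3 - (-7)*s = 3 + 7*s)
K = -1281955/2296943 (K = 13406*(-1/9922) - 15054*(-1/18983) = -6703/4961 + 15054/18983 = -1281955/2296943 ≈ -0.55811)
K/X(38, 84) - 35173/11243 = -1281955/(2296943*(3 + 7*84)) - 35173/11243 = -1281955/(2296943*(3 + 588)) - 35173*1/11243 = -1281955/2296943/591 - 35173/11243 = -1281955/2296943*1/591 - 35173/11243 = -1281955/1357493313 - 35173/11243 = -47761525318214/15262297318059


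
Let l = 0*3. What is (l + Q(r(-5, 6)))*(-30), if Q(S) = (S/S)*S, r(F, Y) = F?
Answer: 150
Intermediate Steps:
Q(S) = S (Q(S) = 1*S = S)
l = 0
(l + Q(r(-5, 6)))*(-30) = (0 - 5)*(-30) = -5*(-30) = 150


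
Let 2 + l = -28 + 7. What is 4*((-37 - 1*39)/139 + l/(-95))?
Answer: -16092/13205 ≈ -1.2186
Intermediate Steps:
l = -23 (l = -2 + (-28 + 7) = -2 - 21 = -23)
4*((-37 - 1*39)/139 + l/(-95)) = 4*((-37 - 1*39)/139 - 23/(-95)) = 4*((-37 - 39)*(1/139) - 23*(-1/95)) = 4*(-76*1/139 + 23/95) = 4*(-76/139 + 23/95) = 4*(-4023/13205) = -16092/13205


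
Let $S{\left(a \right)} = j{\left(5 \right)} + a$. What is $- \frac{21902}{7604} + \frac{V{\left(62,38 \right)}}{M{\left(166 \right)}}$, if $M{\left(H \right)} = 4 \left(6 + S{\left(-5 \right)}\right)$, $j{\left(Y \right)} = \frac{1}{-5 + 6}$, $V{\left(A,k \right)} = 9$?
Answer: $- \frac{26695}{15208} \approx -1.7553$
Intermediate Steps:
$j{\left(Y \right)} = 1$ ($j{\left(Y \right)} = 1^{-1} = 1$)
$S{\left(a \right)} = 1 + a$
$M{\left(H \right)} = 8$ ($M{\left(H \right)} = 4 \left(6 + \left(1 - 5\right)\right) = 4 \left(6 - 4\right) = 4 \cdot 2 = 8$)
$- \frac{21902}{7604} + \frac{V{\left(62,38 \right)}}{M{\left(166 \right)}} = - \frac{21902}{7604} + \frac{9}{8} = \left(-21902\right) \frac{1}{7604} + 9 \cdot \frac{1}{8} = - \frac{10951}{3802} + \frac{9}{8} = - \frac{26695}{15208}$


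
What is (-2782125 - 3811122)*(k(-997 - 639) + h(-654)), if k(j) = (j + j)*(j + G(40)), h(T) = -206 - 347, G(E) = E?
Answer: -34427028212073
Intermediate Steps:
h(T) = -553
k(j) = 2*j*(40 + j) (k(j) = (j + j)*(j + 40) = (2*j)*(40 + j) = 2*j*(40 + j))
(-2782125 - 3811122)*(k(-997 - 639) + h(-654)) = (-2782125 - 3811122)*(2*(-997 - 639)*(40 + (-997 - 639)) - 553) = -6593247*(2*(-1636)*(40 - 1636) - 553) = -6593247*(2*(-1636)*(-1596) - 553) = -6593247*(5222112 - 553) = -6593247*5221559 = -34427028212073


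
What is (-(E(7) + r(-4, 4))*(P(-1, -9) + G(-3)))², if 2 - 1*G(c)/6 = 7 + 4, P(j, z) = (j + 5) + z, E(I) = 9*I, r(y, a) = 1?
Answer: 14258176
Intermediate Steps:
P(j, z) = 5 + j + z (P(j, z) = (5 + j) + z = 5 + j + z)
G(c) = -54 (G(c) = 12 - 6*(7 + 4) = 12 - 6*11 = 12 - 66 = -54)
(-(E(7) + r(-4, 4))*(P(-1, -9) + G(-3)))² = (-(9*7 + 1)*((5 - 1 - 9) - 54))² = (-(63 + 1)*(-5 - 54))² = (-64*(-59))² = (-1*(-3776))² = 3776² = 14258176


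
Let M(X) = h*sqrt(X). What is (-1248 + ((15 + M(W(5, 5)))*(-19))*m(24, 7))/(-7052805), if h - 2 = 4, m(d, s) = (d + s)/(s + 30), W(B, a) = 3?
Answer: 18337/86984595 + 1178*sqrt(3)/86984595 ≈ 0.00023426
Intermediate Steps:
m(d, s) = (d + s)/(30 + s)
h = 6 (h = 2 + 4 = 6)
M(X) = 6*sqrt(X)
(-1248 + ((15 + M(W(5, 5)))*(-19))*m(24, 7))/(-7052805) = (-1248 + ((15 + 6*sqrt(3))*(-19))*((24 + 7)/(30 + 7)))/(-7052805) = (-1248 + (-285 - 114*sqrt(3))*(31/37))*(-1/7052805) = (-1248 + (-8835/37 - 3534*sqrt(3)/37))*(-1/7052805) = (-55011/37 - 3534*sqrt(3)/37)*(-1/7052805) = 18337/86984595 + 1178*sqrt(3)/86984595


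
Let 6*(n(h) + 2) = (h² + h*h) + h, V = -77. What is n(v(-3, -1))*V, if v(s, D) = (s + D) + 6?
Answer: 77/3 ≈ 25.667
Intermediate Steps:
v(s, D) = 6 + D + s (v(s, D) = (D + s) + 6 = 6 + D + s)
n(h) = -2 + h²/3 + h/6 (n(h) = -2 + ((h² + h*h) + h)/6 = -2 + ((h² + h²) + h)/6 = -2 + (2*h² + h)/6 = -2 + (h + 2*h²)/6 = -2 + (h²/3 + h/6) = -2 + h²/3 + h/6)
n(v(-3, -1))*V = (-2 + (6 - 1 - 3)²/3 + (6 - 1 - 3)/6)*(-77) = (-2 + (⅓)*2² + (⅙)*2)*(-77) = (-2 + (⅓)*4 + ⅓)*(-77) = (-2 + 4/3 + ⅓)*(-77) = -⅓*(-77) = 77/3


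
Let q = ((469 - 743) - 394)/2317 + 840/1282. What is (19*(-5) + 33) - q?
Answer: -92627166/1485197 ≈ -62.367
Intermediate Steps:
q = 544952/1485197 (q = (-274 - 394)*(1/2317) + 840*(1/1282) = -668*1/2317 + 420/641 = -668/2317 + 420/641 = 544952/1485197 ≈ 0.36692)
(19*(-5) + 33) - q = (19*(-5) + 33) - 1*544952/1485197 = (-95 + 33) - 544952/1485197 = -62 - 544952/1485197 = -92627166/1485197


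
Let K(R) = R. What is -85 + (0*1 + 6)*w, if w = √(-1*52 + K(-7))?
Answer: -85 + 6*I*√59 ≈ -85.0 + 46.087*I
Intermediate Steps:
w = I*√59 (w = √(-1*52 - 7) = √(-52 - 7) = √(-59) = I*√59 ≈ 7.6811*I)
-85 + (0*1 + 6)*w = -85 + (0*1 + 6)*(I*√59) = -85 + (0 + 6)*(I*√59) = -85 + 6*(I*√59) = -85 + 6*I*√59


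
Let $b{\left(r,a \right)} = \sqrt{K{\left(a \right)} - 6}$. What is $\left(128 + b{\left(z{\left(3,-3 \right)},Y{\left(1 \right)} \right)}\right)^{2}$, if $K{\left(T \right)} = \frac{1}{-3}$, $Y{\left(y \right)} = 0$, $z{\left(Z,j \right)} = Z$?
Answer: $\frac{\left(384 + i \sqrt{57}\right)^{2}}{9} \approx 16378.0 + 644.25 i$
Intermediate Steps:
$K{\left(T \right)} = - \frac{1}{3}$
$b{\left(r,a \right)} = \frac{i \sqrt{57}}{3}$ ($b{\left(r,a \right)} = \sqrt{- \frac{1}{3} - 6} = \sqrt{- \frac{19}{3}} = \frac{i \sqrt{57}}{3}$)
$\left(128 + b{\left(z{\left(3,-3 \right)},Y{\left(1 \right)} \right)}\right)^{2} = \left(128 + \frac{i \sqrt{57}}{3}\right)^{2}$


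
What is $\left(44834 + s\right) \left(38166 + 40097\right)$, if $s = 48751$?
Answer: $7324242855$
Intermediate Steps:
$\left(44834 + s\right) \left(38166 + 40097\right) = \left(44834 + 48751\right) \left(38166 + 40097\right) = 93585 \cdot 78263 = 7324242855$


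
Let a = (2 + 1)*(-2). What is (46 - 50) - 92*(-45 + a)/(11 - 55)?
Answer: -1217/11 ≈ -110.64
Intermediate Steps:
a = -6 (a = 3*(-2) = -6)
(46 - 50) - 92*(-45 + a)/(11 - 55) = (46 - 50) - 92*(-45 - 6)/(11 - 55) = -4 - (-4692)/(-44) = -4 - (-4692)*(-1)/44 = -4 - 92*51/44 = -4 - 1173/11 = -1217/11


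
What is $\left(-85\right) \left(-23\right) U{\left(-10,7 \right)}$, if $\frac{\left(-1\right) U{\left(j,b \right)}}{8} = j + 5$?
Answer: $78200$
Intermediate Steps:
$U{\left(j,b \right)} = -40 - 8 j$ ($U{\left(j,b \right)} = - 8 \left(j + 5\right) = - 8 \left(5 + j\right) = -40 - 8 j$)
$\left(-85\right) \left(-23\right) U{\left(-10,7 \right)} = \left(-85\right) \left(-23\right) \left(-40 - -80\right) = 1955 \left(-40 + 80\right) = 1955 \cdot 40 = 78200$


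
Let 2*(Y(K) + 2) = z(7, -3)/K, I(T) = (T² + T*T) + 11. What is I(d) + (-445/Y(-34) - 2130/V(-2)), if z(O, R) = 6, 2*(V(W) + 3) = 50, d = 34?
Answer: 1905078/781 ≈ 2439.3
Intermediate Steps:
V(W) = 22 (V(W) = -3 + (½)*50 = -3 + 25 = 22)
I(T) = 11 + 2*T² (I(T) = (T² + T²) + 11 = 2*T² + 11 = 11 + 2*T²)
Y(K) = -2 + 3/K (Y(K) = -2 + (6/K)/2 = -2 + 3/K)
I(d) + (-445/Y(-34) - 2130/V(-2)) = (11 + 2*34²) + (-445/(-2 + 3/(-34)) - 2130/22) = (11 + 2*1156) + (-445/(-2 + 3*(-1/34)) - 2130*1/22) = (11 + 2312) + (-445/(-2 - 3/34) - 1065/11) = 2323 + (-445/(-71/34) - 1065/11) = 2323 + (-445*(-34/71) - 1065/11) = 2323 + (15130/71 - 1065/11) = 2323 + 90815/781 = 1905078/781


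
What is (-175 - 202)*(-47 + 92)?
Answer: -16965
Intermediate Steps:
(-175 - 202)*(-47 + 92) = -377*45 = -16965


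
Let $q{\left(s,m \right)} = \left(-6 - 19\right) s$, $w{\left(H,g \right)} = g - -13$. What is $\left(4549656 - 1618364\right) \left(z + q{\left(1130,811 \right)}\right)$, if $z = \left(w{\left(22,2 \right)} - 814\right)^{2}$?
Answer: $1788530745092$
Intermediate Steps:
$w{\left(H,g \right)} = 13 + g$ ($w{\left(H,g \right)} = g + 13 = 13 + g$)
$q{\left(s,m \right)} = - 25 s$
$z = 638401$ ($z = \left(\left(13 + 2\right) - 814\right)^{2} = \left(15 - 814\right)^{2} = \left(-799\right)^{2} = 638401$)
$\left(4549656 - 1618364\right) \left(z + q{\left(1130,811 \right)}\right) = \left(4549656 - 1618364\right) \left(638401 - 28250\right) = 2931292 \left(638401 - 28250\right) = 2931292 \cdot 610151 = 1788530745092$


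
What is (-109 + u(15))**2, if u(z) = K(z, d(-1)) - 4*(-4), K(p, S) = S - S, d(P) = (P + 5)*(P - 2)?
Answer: 8649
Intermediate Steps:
d(P) = (-2 + P)*(5 + P) (d(P) = (5 + P)*(-2 + P) = (-2 + P)*(5 + P))
K(p, S) = 0
u(z) = 16 (u(z) = 0 - 4*(-4) = 0 + 16 = 16)
(-109 + u(15))**2 = (-109 + 16)**2 = (-93)**2 = 8649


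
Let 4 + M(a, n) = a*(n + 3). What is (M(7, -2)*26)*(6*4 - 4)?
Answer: 1560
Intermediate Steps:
M(a, n) = -4 + a*(3 + n) (M(a, n) = -4 + a*(n + 3) = -4 + a*(3 + n))
(M(7, -2)*26)*(6*4 - 4) = ((-4 + 3*7 + 7*(-2))*26)*(6*4 - 4) = ((-4 + 21 - 14)*26)*(24 - 4) = (3*26)*20 = 78*20 = 1560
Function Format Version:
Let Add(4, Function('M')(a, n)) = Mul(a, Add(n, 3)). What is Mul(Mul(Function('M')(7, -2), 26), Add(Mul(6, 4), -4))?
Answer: 1560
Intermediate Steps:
Function('M')(a, n) = Add(-4, Mul(a, Add(3, n))) (Function('M')(a, n) = Add(-4, Mul(a, Add(n, 3))) = Add(-4, Mul(a, Add(3, n))))
Mul(Mul(Function('M')(7, -2), 26), Add(Mul(6, 4), -4)) = Mul(Mul(Add(-4, Mul(3, 7), Mul(7, -2)), 26), Add(Mul(6, 4), -4)) = Mul(Mul(Add(-4, 21, -14), 26), Add(24, -4)) = Mul(Mul(3, 26), 20) = Mul(78, 20) = 1560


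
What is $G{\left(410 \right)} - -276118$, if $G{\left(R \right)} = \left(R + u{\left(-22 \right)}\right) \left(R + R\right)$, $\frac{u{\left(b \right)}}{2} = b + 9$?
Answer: $590998$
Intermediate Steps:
$u{\left(b \right)} = 18 + 2 b$ ($u{\left(b \right)} = 2 \left(b + 9\right) = 2 \left(9 + b\right) = 18 + 2 b$)
$G{\left(R \right)} = 2 R \left(-26 + R\right)$ ($G{\left(R \right)} = \left(R + \left(18 + 2 \left(-22\right)\right)\right) \left(R + R\right) = \left(R + \left(18 - 44\right)\right) 2 R = \left(R - 26\right) 2 R = \left(-26 + R\right) 2 R = 2 R \left(-26 + R\right)$)
$G{\left(410 \right)} - -276118 = 2 \cdot 410 \left(-26 + 410\right) - -276118 = 2 \cdot 410 \cdot 384 + 276118 = 314880 + 276118 = 590998$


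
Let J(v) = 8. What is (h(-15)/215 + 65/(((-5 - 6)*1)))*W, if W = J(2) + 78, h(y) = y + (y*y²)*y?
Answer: 217094/11 ≈ 19736.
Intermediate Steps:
h(y) = y + y⁴ (h(y) = y + y³*y = y + y⁴)
W = 86 (W = 8 + 78 = 86)
(h(-15)/215 + 65/(((-5 - 6)*1)))*W = ((-15 + (-15)⁴)/215 + 65/(((-5 - 6)*1)))*86 = ((-15 + 50625)*(1/215) + 65/((-11*1)))*86 = (50610*(1/215) + 65/(-11))*86 = (10122/43 + 65*(-1/11))*86 = (10122/43 - 65/11)*86 = (108547/473)*86 = 217094/11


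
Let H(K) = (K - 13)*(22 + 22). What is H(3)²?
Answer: 193600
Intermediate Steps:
H(K) = -572 + 44*K (H(K) = (-13 + K)*44 = -572 + 44*K)
H(3)² = (-572 + 44*3)² = (-572 + 132)² = (-440)² = 193600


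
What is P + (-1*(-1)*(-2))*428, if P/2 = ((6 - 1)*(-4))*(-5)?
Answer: -656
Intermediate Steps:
P = 200 (P = 2*(((6 - 1)*(-4))*(-5)) = 2*((5*(-4))*(-5)) = 2*(-20*(-5)) = 2*100 = 200)
P + (-1*(-1)*(-2))*428 = 200 + (-1*(-1)*(-2))*428 = 200 + (1*(-2))*428 = 200 - 2*428 = 200 - 856 = -656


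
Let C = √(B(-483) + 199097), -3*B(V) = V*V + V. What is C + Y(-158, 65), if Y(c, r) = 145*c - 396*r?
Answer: -48650 + 47*√55 ≈ -48301.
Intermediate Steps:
B(V) = -V/3 - V²/3 (B(V) = -(V*V + V)/3 = -(V² + V)/3 = -(V + V²)/3 = -V/3 - V²/3)
Y(c, r) = -396*r + 145*c
C = 47*√55 (C = √(-⅓*(-483)*(1 - 483) + 199097) = √(-⅓*(-483)*(-482) + 199097) = √(-77602 + 199097) = √121495 = 47*√55 ≈ 348.56)
C + Y(-158, 65) = 47*√55 + (-396*65 + 145*(-158)) = 47*√55 + (-25740 - 22910) = 47*√55 - 48650 = -48650 + 47*√55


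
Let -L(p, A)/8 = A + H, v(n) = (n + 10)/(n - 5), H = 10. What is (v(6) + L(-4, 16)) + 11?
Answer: -181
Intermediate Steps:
v(n) = (10 + n)/(-5 + n)
L(p, A) = -80 - 8*A (L(p, A) = -8*(A + 10) = -8*(10 + A) = -80 - 8*A)
(v(6) + L(-4, 16)) + 11 = ((10 + 6)/(-5 + 6) + (-80 - 8*16)) + 11 = (16/1 + (-80 - 128)) + 11 = (1*16 - 208) + 11 = (16 - 208) + 11 = -192 + 11 = -181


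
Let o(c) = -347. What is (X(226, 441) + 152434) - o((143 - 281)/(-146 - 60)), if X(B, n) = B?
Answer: 153007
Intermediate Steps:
(X(226, 441) + 152434) - o((143 - 281)/(-146 - 60)) = (226 + 152434) - 1*(-347) = 152660 + 347 = 153007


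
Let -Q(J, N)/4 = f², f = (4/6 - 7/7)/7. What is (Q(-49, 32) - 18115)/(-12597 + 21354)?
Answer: -7988719/3861837 ≈ -2.0686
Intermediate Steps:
f = -1/21 (f = (4*(⅙) - 7*⅐)*(⅐) = (⅔ - 1)*(⅐) = -⅓*⅐ = -1/21 ≈ -0.047619)
Q(J, N) = -4/441 (Q(J, N) = -4*(-1/21)² = -4*1/441 = -4/441)
(Q(-49, 32) - 18115)/(-12597 + 21354) = (-4/441 - 18115)/(-12597 + 21354) = -7988719/441/8757 = -7988719/441*1/8757 = -7988719/3861837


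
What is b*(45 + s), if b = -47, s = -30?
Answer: -705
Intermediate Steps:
b*(45 + s) = -47*(45 - 30) = -47*15 = -705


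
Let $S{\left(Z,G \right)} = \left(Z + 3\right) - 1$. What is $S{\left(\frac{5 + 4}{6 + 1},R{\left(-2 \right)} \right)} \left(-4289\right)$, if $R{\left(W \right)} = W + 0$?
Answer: $- \frac{98647}{7} \approx -14092.0$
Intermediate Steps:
$R{\left(W \right)} = W$
$S{\left(Z,G \right)} = 2 + Z$ ($S{\left(Z,G \right)} = \left(3 + Z\right) - 1 = 2 + Z$)
$S{\left(\frac{5 + 4}{6 + 1},R{\left(-2 \right)} \right)} \left(-4289\right) = \left(2 + \frac{5 + 4}{6 + 1}\right) \left(-4289\right) = \left(2 + \frac{9}{7}\right) \left(-4289\right) = \frac{23}{7} \left(-4289\right) = - \frac{98647}{7}$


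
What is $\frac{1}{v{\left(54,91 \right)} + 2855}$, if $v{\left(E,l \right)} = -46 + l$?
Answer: $\frac{1}{2900} \approx 0.00034483$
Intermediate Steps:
$\frac{1}{v{\left(54,91 \right)} + 2855} = \frac{1}{\left(-46 + 91\right) + 2855} = \frac{1}{45 + 2855} = \frac{1}{2900}$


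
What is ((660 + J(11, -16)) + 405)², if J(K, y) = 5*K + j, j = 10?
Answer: 1276900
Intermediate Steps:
J(K, y) = 10 + 5*K (J(K, y) = 5*K + 10 = 10 + 5*K)
((660 + J(11, -16)) + 405)² = ((660 + (10 + 5*11)) + 405)² = ((660 + (10 + 55)) + 405)² = ((660 + 65) + 405)² = (725 + 405)² = 1130² = 1276900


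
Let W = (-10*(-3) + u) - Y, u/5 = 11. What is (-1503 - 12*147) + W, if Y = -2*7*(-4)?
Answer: -3238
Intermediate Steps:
u = 55 (u = 5*11 = 55)
Y = 56 (Y = -14*(-4) = 56)
W = 29 (W = (-10*(-3) + 55) - 1*56 = (30 + 55) - 56 = 85 - 56 = 29)
(-1503 - 12*147) + W = (-1503 - 12*147) + 29 = (-1503 - 1764) + 29 = -3267 + 29 = -3238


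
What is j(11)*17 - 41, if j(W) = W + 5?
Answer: 231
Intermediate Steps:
j(W) = 5 + W
j(11)*17 - 41 = (5 + 11)*17 - 41 = 16*17 - 41 = 272 - 41 = 231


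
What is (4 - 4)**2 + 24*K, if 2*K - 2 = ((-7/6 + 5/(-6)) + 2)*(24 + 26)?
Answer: 24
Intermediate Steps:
K = 1 (K = 1 + (((-7/6 + 5/(-6)) + 2)*(24 + 26))/2 = 1 + (((-7*1/6 + 5*(-1/6)) + 2)*50)/2 = 1 + (((-7/6 - 5/6) + 2)*50)/2 = 1 + ((-2 + 2)*50)/2 = 1 + (0*50)/2 = 1 + (1/2)*0 = 1 + 0 = 1)
(4 - 4)**2 + 24*K = (4 - 4)**2 + 24*1 = 0**2 + 24 = 0 + 24 = 24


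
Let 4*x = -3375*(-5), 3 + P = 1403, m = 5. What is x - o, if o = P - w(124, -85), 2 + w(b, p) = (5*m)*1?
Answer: 11367/4 ≈ 2841.8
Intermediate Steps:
w(b, p) = 23 (w(b, p) = -2 + (5*5)*1 = -2 + 25*1 = -2 + 25 = 23)
P = 1400 (P = -3 + 1403 = 1400)
o = 1377 (o = 1400 - 1*23 = 1400 - 23 = 1377)
x = 16875/4 (x = (-3375*(-5))/4 = (-225*(-75))/4 = (1/4)*16875 = 16875/4 ≈ 4218.8)
x - o = 16875/4 - 1*1377 = 16875/4 - 1377 = 11367/4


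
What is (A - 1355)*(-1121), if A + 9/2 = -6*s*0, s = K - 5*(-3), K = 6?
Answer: 3047999/2 ≈ 1.5240e+6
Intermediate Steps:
s = 21 (s = 6 - 5*(-3) = 6 + 15 = 21)
A = -9/2 (A = -9/2 - 6*21*0 = -9/2 - 126*0 = -9/2 + 0 = -9/2 ≈ -4.5000)
(A - 1355)*(-1121) = (-9/2 - 1355)*(-1121) = -2719/2*(-1121) = 3047999/2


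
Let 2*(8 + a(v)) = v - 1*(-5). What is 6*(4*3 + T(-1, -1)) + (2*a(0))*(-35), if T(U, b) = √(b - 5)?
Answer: 457 + 6*I*√6 ≈ 457.0 + 14.697*I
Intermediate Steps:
a(v) = -11/2 + v/2 (a(v) = -8 + (v - 1*(-5))/2 = -8 + (v + 5)/2 = -8 + (5 + v)/2 = -8 + (5/2 + v/2) = -11/2 + v/2)
T(U, b) = √(-5 + b)
6*(4*3 + T(-1, -1)) + (2*a(0))*(-35) = 6*(4*3 + √(-5 - 1)) + (2*(-11/2 + (½)*0))*(-35) = 6*(12 + √(-6)) + (2*(-11/2 + 0))*(-35) = 6*(12 + I*√6) + (2*(-11/2))*(-35) = (72 + 6*I*√6) - 11*(-35) = (72 + 6*I*√6) + 385 = 457 + 6*I*√6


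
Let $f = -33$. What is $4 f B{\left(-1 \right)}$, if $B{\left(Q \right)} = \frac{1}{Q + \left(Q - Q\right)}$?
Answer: $132$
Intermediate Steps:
$B{\left(Q \right)} = \frac{1}{Q}$ ($B{\left(Q \right)} = \frac{1}{Q + 0} = \frac{1}{Q}$)
$4 f B{\left(-1 \right)} = \frac{4 \left(-33\right)}{-1} = \left(-132\right) \left(-1\right) = 132$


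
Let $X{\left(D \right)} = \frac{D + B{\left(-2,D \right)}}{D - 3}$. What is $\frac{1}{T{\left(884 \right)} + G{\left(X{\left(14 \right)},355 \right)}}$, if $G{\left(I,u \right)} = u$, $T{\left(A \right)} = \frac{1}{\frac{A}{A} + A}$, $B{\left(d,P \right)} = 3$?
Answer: $\frac{885}{314176} \approx 0.0028169$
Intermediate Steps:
$X{\left(D \right)} = \frac{3 + D}{-3 + D}$ ($X{\left(D \right)} = \frac{D + 3}{D - 3} = \frac{3 + D}{-3 + D}$)
$T{\left(A \right)} = \frac{1}{1 + A}$
$\frac{1}{T{\left(884 \right)} + G{\left(X{\left(14 \right)},355 \right)}} = \frac{1}{\frac{1}{1 + 884} + 355} = \frac{1}{\frac{1}{885} + 355} = \frac{1}{\frac{314176}{885}} = \frac{885}{314176}$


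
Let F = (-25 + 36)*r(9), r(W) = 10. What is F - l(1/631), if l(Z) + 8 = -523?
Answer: 641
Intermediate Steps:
l(Z) = -531 (l(Z) = -8 - 523 = -531)
F = 110 (F = (-25 + 36)*10 = 11*10 = 110)
F - l(1/631) = 110 - 1*(-531) = 110 + 531 = 641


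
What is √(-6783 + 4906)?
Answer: I*√1877 ≈ 43.324*I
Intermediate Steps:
√(-6783 + 4906) = √(-1877) = I*√1877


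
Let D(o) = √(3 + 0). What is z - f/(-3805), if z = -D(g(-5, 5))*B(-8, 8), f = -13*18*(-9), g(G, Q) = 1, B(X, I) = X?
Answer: 2106/3805 + 8*√3 ≈ 14.410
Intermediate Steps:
D(o) = √3
f = 2106 (f = -234*(-9) = 2106)
z = 8*√3 (z = -√3*(-8) = -(-8)*√3 = 8*√3 ≈ 13.856)
z - f/(-3805) = 8*√3 - 2106/(-3805) = 8*√3 - 2106*(-1)/3805 = 8*√3 - 1*(-2106/3805) = 8*√3 + 2106/3805 = 2106/3805 + 8*√3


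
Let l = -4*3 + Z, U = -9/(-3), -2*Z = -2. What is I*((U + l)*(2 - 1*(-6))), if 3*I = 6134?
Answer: -392576/3 ≈ -1.3086e+5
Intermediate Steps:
Z = 1 (Z = -½*(-2) = 1)
U = 3 (U = -9*(-⅓) = 3)
l = -11 (l = -4*3 + 1 = -12 + 1 = -11)
I = 6134/3 (I = (⅓)*6134 = 6134/3 ≈ 2044.7)
I*((U + l)*(2 - 1*(-6))) = 6134*((3 - 11)*(2 - 1*(-6)))/3 = 6134*(-8*(2 + 6))/3 = 6134*(-8*8)/3 = (6134/3)*(-64) = -392576/3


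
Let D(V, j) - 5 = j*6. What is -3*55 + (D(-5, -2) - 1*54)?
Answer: -226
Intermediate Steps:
D(V, j) = 5 + 6*j (D(V, j) = 5 + j*6 = 5 + 6*j)
-3*55 + (D(-5, -2) - 1*54) = -3*55 + ((5 + 6*(-2)) - 1*54) = -165 + ((5 - 12) - 54) = -165 + (-7 - 54) = -165 - 61 = -226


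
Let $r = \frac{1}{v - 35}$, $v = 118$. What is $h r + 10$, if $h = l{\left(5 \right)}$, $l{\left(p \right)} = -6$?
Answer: $\frac{824}{83} \approx 9.9277$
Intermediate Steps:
$h = -6$
$r = \frac{1}{83}$ ($r = \frac{1}{118 - 35} = \frac{1}{83} \approx 0.012048$)
$h r + 10 = \left(-6\right) \frac{1}{83} + 10 = - \frac{6}{83} + 10 = \frac{824}{83}$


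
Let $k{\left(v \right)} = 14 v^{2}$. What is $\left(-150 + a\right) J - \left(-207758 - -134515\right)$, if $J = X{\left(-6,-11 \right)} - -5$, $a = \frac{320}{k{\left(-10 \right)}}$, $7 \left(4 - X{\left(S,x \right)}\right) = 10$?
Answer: $\frac{17666709}{245} \approx 72109.0$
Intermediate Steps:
$X{\left(S,x \right)} = \frac{18}{7}$ ($X{\left(S,x \right)} = 4 - \frac{10}{7} = \frac{18}{7}$)
$a = \frac{8}{35}$ ($a = \frac{320}{14 \left(-10\right)^{2}} = \frac{320}{14 \cdot 100} = \frac{320}{1400} = 320 \cdot \frac{1}{1400} = \frac{8}{35} \approx 0.22857$)
$J = \frac{53}{7}$ ($J = \frac{18}{7} - -5 = \frac{18}{7} + 5 = \frac{53}{7} \approx 7.5714$)
$\left(-150 + a\right) J - \left(-207758 - -134515\right) = \left(-150 + \frac{8}{35}\right) \frac{53}{7} - \left(-207758 - -134515\right) = \left(- \frac{5242}{35}\right) \frac{53}{7} - \left(-207758 + 134515\right) = - \frac{277826}{245} - -73243 = - \frac{277826}{245} + 73243 = \frac{17666709}{245}$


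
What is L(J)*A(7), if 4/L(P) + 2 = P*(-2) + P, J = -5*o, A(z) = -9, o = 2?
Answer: -9/2 ≈ -4.5000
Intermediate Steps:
J = -10 (J = -5*2 = -10)
L(P) = 4/(-2 - P) (L(P) = 4/(-2 + (P*(-2) + P)) = 4/(-2 + (-2*P + P)) = 4/(-2 - P))
L(J)*A(7) = -4/(2 - 10)*(-9) = -4/(-8)*(-9) = -4*(-⅛)*(-9) = (½)*(-9) = -9/2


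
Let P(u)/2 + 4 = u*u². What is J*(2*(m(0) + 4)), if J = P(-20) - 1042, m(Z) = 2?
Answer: -204600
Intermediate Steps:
P(u) = -8 + 2*u³ (P(u) = -8 + 2*(u*u²) = -8 + 2*u³)
J = -17050 (J = (-8 + 2*(-20)³) - 1042 = (-8 + 2*(-8000)) - 1042 = (-8 - 16000) - 1042 = -16008 - 1042 = -17050)
J*(2*(m(0) + 4)) = -34100*(2 + 4) = -34100*6 = -17050*12 = -204600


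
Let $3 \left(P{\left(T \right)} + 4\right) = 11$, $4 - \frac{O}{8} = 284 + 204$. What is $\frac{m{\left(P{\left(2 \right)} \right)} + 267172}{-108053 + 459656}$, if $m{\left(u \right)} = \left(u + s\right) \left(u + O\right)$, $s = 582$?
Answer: $- \frac{17867117}{3164427} \approx -5.6462$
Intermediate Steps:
$O = -3872$ ($O = 32 - 8 \left(284 + 204\right) = 32 - 3904 = -3872$)
$P{\left(T \right)} = - \frac{1}{3}$ ($P{\left(T \right)} = -4 + \frac{1}{3} \cdot 11 = -4 + \frac{11}{3} = - \frac{1}{3}$)
$m{\left(u \right)} = \left(-3872 + u\right) \left(582 + u\right)$ ($m{\left(u \right)} = \left(u + 582\right) \left(u - 3872\right) = \left(582 + u\right) \left(-3872 + u\right) = \left(-3872 + u\right) \left(582 + u\right)$)
$\frac{m{\left(P{\left(2 \right)} \right)} + 267172}{-108053 + 459656} = \frac{\left(-2253504 + \left(- \frac{1}{3}\right)^{2} - - \frac{3290}{3}\right) + 267172}{-108053 + 459656} = \frac{\left(-2253504 + \frac{1}{9} + \frac{3290}{3}\right) + 267172}{351603} = \left(- \frac{20271665}{9} + 267172\right) \frac{1}{351603} = \left(- \frac{17867117}{9}\right) \frac{1}{351603} = - \frac{17867117}{3164427}$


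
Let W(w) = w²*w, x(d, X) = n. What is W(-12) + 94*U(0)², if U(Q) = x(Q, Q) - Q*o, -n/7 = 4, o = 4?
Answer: 71968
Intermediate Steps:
n = -28 (n = -7*4 = -28)
x(d, X) = -28
U(Q) = -28 - 4*Q (U(Q) = -28 - Q*4 = -28 - 4*Q)
W(w) = w³
W(-12) + 94*U(0)² = (-12)³ + 94*(-28 - 4*0)² = -1728 + 94*(-28 + 0)² = -1728 + 94*(-28)² = -1728 + 94*784 = -1728 + 73696 = 71968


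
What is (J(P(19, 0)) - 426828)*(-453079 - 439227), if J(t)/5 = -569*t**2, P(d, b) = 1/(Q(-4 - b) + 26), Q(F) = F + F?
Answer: 61700781334901/162 ≈ 3.8087e+11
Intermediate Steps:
Q(F) = 2*F
P(d, b) = 1/(18 - 2*b) (P(d, b) = 1/(2*(-4 - b) + 26) = 1/((-8 - 2*b) + 26) = 1/(18 - 2*b))
J(t) = -2845*t**2 (J(t) = 5*(-569*t**2) = -2845*t**2)
(J(P(19, 0)) - 426828)*(-453079 - 439227) = (-2845/(-18 + 2*0)**2 - 426828)*(-453079 - 439227) = (-2845/(-18 + 0)**2 - 426828)*(-892306) = (-2845*(-1/(-18))**2 - 426828)*(-892306) = (-2845*(-1*(-1/18))**2 - 426828)*(-892306) = (-2845*(1/18)**2 - 426828)*(-892306) = (-2845*1/324 - 426828)*(-892306) = (-2845/324 - 426828)*(-892306) = -138295117/324*(-892306) = 61700781334901/162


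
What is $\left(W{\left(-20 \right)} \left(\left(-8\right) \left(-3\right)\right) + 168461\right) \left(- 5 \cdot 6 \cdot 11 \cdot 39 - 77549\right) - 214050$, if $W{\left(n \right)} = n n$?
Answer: $-16100311609$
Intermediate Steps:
$W{\left(n \right)} = n^{2}$
$\left(W{\left(-20 \right)} \left(\left(-8\right) \left(-3\right)\right) + 168461\right) \left(- 5 \cdot 6 \cdot 11 \cdot 39 - 77549\right) - 214050 = \left(\left(-20\right)^{2} \left(\left(-8\right) \left(-3\right)\right) + 168461\right) \left(- 5 \cdot 6 \cdot 11 \cdot 39 - 77549\right) - 214050 = \left(400 \cdot 24 + 168461\right) \left(- 30 \cdot 11 \cdot 39 - 77549\right) - 214050 = \left(9600 + 168461\right) \left(- 330 \cdot 39 - 77549\right) - 214050 = 178061 \left(\left(-1\right) 12870 - 77549\right) - 214050 = 178061 \left(-12870 - 77549\right) - 214050 = 178061 \left(-90419\right) - 214050 = -16100097559 - 214050 = -16100311609$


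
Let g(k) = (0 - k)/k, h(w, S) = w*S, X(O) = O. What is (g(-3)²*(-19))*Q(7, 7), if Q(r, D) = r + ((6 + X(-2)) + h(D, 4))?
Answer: -741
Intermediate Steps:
h(w, S) = S*w
Q(r, D) = 4 + r + 4*D (Q(r, D) = r + ((6 - 2) + 4*D) = r + (4 + 4*D) = 4 + r + 4*D)
g(k) = -1 (g(k) = (-k)/k = -1)
(g(-3)²*(-19))*Q(7, 7) = ((-1)²*(-19))*(4 + 7 + 4*7) = (1*(-19))*(4 + 7 + 28) = -19*39 = -741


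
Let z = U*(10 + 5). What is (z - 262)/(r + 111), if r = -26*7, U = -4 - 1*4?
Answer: 382/71 ≈ 5.3803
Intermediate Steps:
U = -8 (U = -4 - 4 = -8)
z = -120 (z = -8*(10 + 5) = -8*15 = -120)
r = -182
(z - 262)/(r + 111) = (-120 - 262)/(-182 + 111) = -382/(-71) = -382*(-1/71) = 382/71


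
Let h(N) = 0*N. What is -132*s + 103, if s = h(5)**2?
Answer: 103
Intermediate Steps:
h(N) = 0
s = 0 (s = 0**2 = 0)
-132*s + 103 = -132*0 + 103 = 0 + 103 = 103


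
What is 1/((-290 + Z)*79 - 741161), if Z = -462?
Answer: -1/800569 ≈ -1.2491e-6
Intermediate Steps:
1/((-290 + Z)*79 - 741161) = 1/((-290 - 462)*79 - 741161) = 1/(-752*79 - 741161) = 1/(-59408 - 741161) = 1/(-800569) = -1/800569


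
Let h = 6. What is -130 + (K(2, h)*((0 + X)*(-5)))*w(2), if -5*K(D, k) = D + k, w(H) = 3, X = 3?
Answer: -58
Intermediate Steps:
K(D, k) = -D/5 - k/5 (K(D, k) = -(D + k)/5 = -D/5 - k/5)
-130 + (K(2, h)*((0 + X)*(-5)))*w(2) = -130 + ((-⅕*2 - ⅕*6)*((0 + 3)*(-5)))*3 = -130 + ((-⅖ - 6/5)*(3*(-5)))*3 = -130 - 8/5*(-15)*3 = -130 + 24*3 = -130 + 72 = -58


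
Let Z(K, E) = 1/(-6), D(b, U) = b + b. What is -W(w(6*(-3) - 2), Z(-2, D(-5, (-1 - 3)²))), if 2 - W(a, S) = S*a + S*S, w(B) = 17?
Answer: -173/36 ≈ -4.8056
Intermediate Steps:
D(b, U) = 2*b
Z(K, E) = -⅙
W(a, S) = 2 - S² - S*a (W(a, S) = 2 - (S*a + S*S) = 2 - (S*a + S²) = 2 - (S² + S*a) = 2 + (-S² - S*a) = 2 - S² - S*a)
-W(w(6*(-3) - 2), Z(-2, D(-5, (-1 - 3)²))) = -(2 - (-⅙)² - 1*(-⅙)*17) = -(2 - 1*1/36 + 17/6) = -(2 - 1/36 + 17/6) = -1*173/36 = -173/36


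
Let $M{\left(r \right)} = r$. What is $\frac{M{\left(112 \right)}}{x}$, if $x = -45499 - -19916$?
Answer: $- \frac{112}{25583} \approx -0.0043779$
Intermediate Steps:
$x = -25583$ ($x = -45499 + 19916 = -25583$)
$\frac{M{\left(112 \right)}}{x} = \frac{112}{-25583} = 112 \left(- \frac{1}{25583}\right) = - \frac{112}{25583}$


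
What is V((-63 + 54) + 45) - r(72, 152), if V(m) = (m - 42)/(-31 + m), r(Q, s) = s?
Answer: -766/5 ≈ -153.20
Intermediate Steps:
V(m) = (-42 + m)/(-31 + m)
V((-63 + 54) + 45) - r(72, 152) = (-42 + ((-63 + 54) + 45))/(-31 + ((-63 + 54) + 45)) - 1*152 = (-42 + (-9 + 45))/(-31 + (-9 + 45)) - 152 = (-42 + 36)/(-31 + 36) - 152 = -6/5 - 152 = -766/5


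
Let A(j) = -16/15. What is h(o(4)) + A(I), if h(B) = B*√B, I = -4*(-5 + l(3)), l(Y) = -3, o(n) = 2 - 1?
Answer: -1/15 ≈ -0.066667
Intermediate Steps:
o(n) = 1
I = 32 (I = -4*(-5 - 3) = -4*(-8) = 32)
h(B) = B^(3/2)
A(j) = -16/15 (A(j) = -16*1/15 = -16/15)
h(o(4)) + A(I) = 1^(3/2) - 16/15 = 1 - 16/15 = -1/15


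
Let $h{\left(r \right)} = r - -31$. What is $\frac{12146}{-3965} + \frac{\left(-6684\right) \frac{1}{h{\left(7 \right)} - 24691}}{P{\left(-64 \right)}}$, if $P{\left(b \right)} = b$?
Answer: $- \frac{4797590923}{1563986320} \approx -3.0675$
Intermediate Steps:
$h{\left(r \right)} = 31 + r$ ($h{\left(r \right)} = r + 31 = 31 + r$)
$\frac{12146}{-3965} + \frac{\left(-6684\right) \frac{1}{h{\left(7 \right)} - 24691}}{P{\left(-64 \right)}} = \frac{12146}{-3965} + \frac{\left(-6684\right) \frac{1}{\left(31 + 7\right) - 24691}}{-64} = 12146 \left(- \frac{1}{3965}\right) + - \frac{6684}{38 - 24691} \left(- \frac{1}{64}\right) = - \frac{12146}{3965} + - \frac{6684}{-24653} \left(- \frac{1}{64}\right) = - \frac{12146}{3965} + \left(-6684\right) \left(- \frac{1}{24653}\right) \left(- \frac{1}{64}\right) = - \frac{12146}{3965} + \frac{6684}{24653} \left(- \frac{1}{64}\right) = - \frac{12146}{3965} - \frac{1671}{394448} = - \frac{4797590923}{1563986320}$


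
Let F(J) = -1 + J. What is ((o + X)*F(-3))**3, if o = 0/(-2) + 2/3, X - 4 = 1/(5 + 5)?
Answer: -23393656/3375 ≈ -6931.5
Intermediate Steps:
X = 41/10 (X = 4 + 1/(5 + 5) = 4 + 1/10 = 41/10 ≈ 4.1000)
o = 2/3 (o = 0*(-1/2) + 2*(1/3) = 0 + 2/3 = 2/3 ≈ 0.66667)
((o + X)*F(-3))**3 = ((2/3 + 41/10)*(-1 - 3))**3 = ((143/30)*(-4))**3 = (-286/15)**3 = -23393656/3375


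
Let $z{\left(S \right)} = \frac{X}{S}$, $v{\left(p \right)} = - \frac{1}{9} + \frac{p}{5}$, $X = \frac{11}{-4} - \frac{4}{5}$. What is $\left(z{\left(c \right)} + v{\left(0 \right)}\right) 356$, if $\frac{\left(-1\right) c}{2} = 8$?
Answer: $\frac{28391}{720} \approx 39.432$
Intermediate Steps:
$c = -16$ ($c = \left(-2\right) 8 = -16$)
$X = - \frac{71}{20}$ ($X = 11 \left(- \frac{1}{4}\right) - \frac{4}{5} = - \frac{11}{4} - \frac{4}{5} = - \frac{71}{20} \approx -3.55$)
$v{\left(p \right)} = - \frac{1}{9} + \frac{p}{5}$ ($v{\left(p \right)} = \left(-1\right) \frac{1}{9} + p \frac{1}{5} = - \frac{1}{9} + \frac{p}{5}$)
$z{\left(S \right)} = - \frac{71}{20 S}$
$\left(z{\left(c \right)} + v{\left(0 \right)}\right) 356 = \left(- \frac{71}{20 \left(-16\right)} + \left(- \frac{1}{9} + \frac{1}{5} \cdot 0\right)\right) 356 = \left(\left(- \frac{71}{20}\right) \left(- \frac{1}{16}\right) + \left(- \frac{1}{9} + 0\right)\right) 356 = \left(\frac{71}{320} - \frac{1}{9}\right) 356 = \frac{319}{2880} \cdot 356 = \frac{28391}{720}$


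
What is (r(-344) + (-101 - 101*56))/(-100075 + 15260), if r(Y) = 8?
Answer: 5749/84815 ≈ 0.067783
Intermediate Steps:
(r(-344) + (-101 - 101*56))/(-100075 + 15260) = (8 + (-101 - 101*56))/(-100075 + 15260) = (8 + (-101 - 5656))/(-84815) = (8 - 5757)*(-1/84815) = -5749*(-1/84815) = 5749/84815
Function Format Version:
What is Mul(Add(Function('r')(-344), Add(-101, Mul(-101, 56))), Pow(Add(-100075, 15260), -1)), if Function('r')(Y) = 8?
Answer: Rational(5749, 84815) ≈ 0.067783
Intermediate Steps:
Mul(Add(Function('r')(-344), Add(-101, Mul(-101, 56))), Pow(Add(-100075, 15260), -1)) = Mul(Add(8, Add(-101, Mul(-101, 56))), Pow(Add(-100075, 15260), -1)) = Mul(Add(8, Add(-101, -5656)), Pow(-84815, -1)) = Mul(Add(8, -5757), Rational(-1, 84815)) = Mul(-5749, Rational(-1, 84815)) = Rational(5749, 84815)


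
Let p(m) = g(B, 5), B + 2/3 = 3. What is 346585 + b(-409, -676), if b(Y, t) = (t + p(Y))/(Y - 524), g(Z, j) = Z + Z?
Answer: 970093429/2799 ≈ 3.4659e+5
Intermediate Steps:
B = 7/3 (B = -⅔ + 3 = 7/3 ≈ 2.3333)
g(Z, j) = 2*Z
p(m) = 14/3 (p(m) = 2*(7/3) = 14/3)
b(Y, t) = (14/3 + t)/(-524 + Y) (b(Y, t) = (t + 14/3)/(Y - 524) = (14/3 + t)/(-524 + Y))
346585 + b(-409, -676) = 346585 + (14/3 - 676)/(-524 - 409) = 346585 - 2014/3/(-933) = 346585 - 1/933*(-2014/3) = 346585 + 2014/2799 = 970093429/2799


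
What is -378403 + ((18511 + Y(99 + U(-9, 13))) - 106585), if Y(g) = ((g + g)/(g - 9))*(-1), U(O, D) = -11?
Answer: -36851859/79 ≈ -4.6648e+5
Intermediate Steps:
Y(g) = -2*g/(-9 + g) (Y(g) = ((2*g)/(-9 + g))*(-1) = (2*g/(-9 + g))*(-1) = -2*g/(-9 + g))
-378403 + ((18511 + Y(99 + U(-9, 13))) - 106585) = -378403 + ((18511 - 2*(99 - 11)/(-9 + (99 - 11))) - 106585) = -378403 + ((18511 - 2*88/(-9 + 88)) - 106585) = -378403 + ((18511 - 2*88/79) - 106585) = -378403 + ((18511 - 2*88*1/79) - 106585) = -378403 + ((18511 - 176/79) - 106585) = -378403 + (1462193/79 - 106585) = -378403 - 6958022/79 = -36851859/79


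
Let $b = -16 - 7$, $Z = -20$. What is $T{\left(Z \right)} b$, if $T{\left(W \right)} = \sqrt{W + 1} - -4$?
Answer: $-92 - 23 i \sqrt{19} \approx -92.0 - 100.25 i$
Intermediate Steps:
$T{\left(W \right)} = 4 + \sqrt{1 + W}$ ($T{\left(W \right)} = \sqrt{1 + W} + 4 = 4 + \sqrt{1 + W}$)
$b = -23$ ($b = -16 - 7 = -23$)
$T{\left(Z \right)} b = \left(4 + \sqrt{1 - 20}\right) \left(-23\right) = \left(4 + \sqrt{-19}\right) \left(-23\right) = \left(4 + i \sqrt{19}\right) \left(-23\right) = -92 - 23 i \sqrt{19}$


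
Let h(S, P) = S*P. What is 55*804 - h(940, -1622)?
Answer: 1568900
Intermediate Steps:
h(S, P) = P*S
55*804 - h(940, -1622) = 55*804 - (-1622)*940 = 44220 - 1*(-1524680) = 44220 + 1524680 = 1568900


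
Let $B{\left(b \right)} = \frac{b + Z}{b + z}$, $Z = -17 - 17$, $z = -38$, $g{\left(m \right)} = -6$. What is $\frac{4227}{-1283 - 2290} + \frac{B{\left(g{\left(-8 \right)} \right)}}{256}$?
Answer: $- \frac{1977917}{1676928} \approx -1.1795$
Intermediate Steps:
$Z = -34$ ($Z = -17 - 17 = -34$)
$B{\left(b \right)} = \frac{-34 + b}{-38 + b}$ ($B{\left(b \right)} = \frac{b - 34}{b - 38} = \frac{-34 + b}{-38 + b}$)
$\frac{4227}{-1283 - 2290} + \frac{B{\left(g{\left(-8 \right)} \right)}}{256} = \frac{4227}{-1283 - 2290} + \frac{\frac{1}{-38 - 6} \left(-34 - 6\right)}{256} = \frac{4227}{-3573} + \frac{1}{-44} \left(-40\right) \frac{1}{256} = 4227 \left(- \frac{1}{3573}\right) + \left(- \frac{1}{44}\right) \left(-40\right) \frac{1}{256} = - \frac{1409}{1191} + \frac{10}{11} \cdot \frac{1}{256} = - \frac{1409}{1191} + \frac{5}{1408} = - \frac{1977917}{1676928}$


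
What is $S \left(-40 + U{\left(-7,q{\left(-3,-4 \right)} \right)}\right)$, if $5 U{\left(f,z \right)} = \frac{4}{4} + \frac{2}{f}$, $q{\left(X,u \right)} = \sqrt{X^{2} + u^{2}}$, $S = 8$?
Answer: $- \frac{2232}{7} \approx -318.86$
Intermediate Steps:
$U{\left(f,z \right)} = \frac{1}{5} + \frac{2}{5 f}$ ($U{\left(f,z \right)} = \frac{\frac{4}{4} + \frac{2}{f}}{5} = \frac{4 \cdot \frac{1}{4} + \frac{2}{f}}{5} = \frac{1 + \frac{2}{f}}{5} = \frac{1}{5} + \frac{2}{5 f}$)
$S \left(-40 + U{\left(-7,q{\left(-3,-4 \right)} \right)}\right) = 8 \left(-40 + \frac{2 - 7}{5 \left(-7\right)}\right) = 8 \left(-40 + \frac{1}{5} \left(- \frac{1}{7}\right) \left(-5\right)\right) = 8 \left(-40 + \frac{1}{7}\right) = 8 \left(- \frac{279}{7}\right) = - \frac{2232}{7}$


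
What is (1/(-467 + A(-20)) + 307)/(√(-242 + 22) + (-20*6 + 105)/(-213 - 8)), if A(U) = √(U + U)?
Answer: 442*(-71684 + 307*I*√10)/((-15 - 442*I*√55)*(467 - 2*I*√10)) ≈ 0.09471 - 20.697*I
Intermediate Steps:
A(U) = √2*√U (A(U) = √(2*U) = √2*√U)
(1/(-467 + A(-20)) + 307)/(√(-242 + 22) + (-20*6 + 105)/(-213 - 8)) = (1/(-467 + √2*√(-20)) + 307)/(√(-242 + 22) + (-20*6 + 105)/(-213 - 8)) = (1/(-467 + √2*(2*I*√5)) + 307)/(√(-220) + (-120 + 105)/(-221)) = (1/(-467 + 2*I*√10) + 307)/(2*I*√55 - 15*(-1/221)) = (307 + 1/(-467 + 2*I*√10))/(2*I*√55 + 15/221) = (307 + 1/(-467 + 2*I*√10))/(15/221 + 2*I*√55)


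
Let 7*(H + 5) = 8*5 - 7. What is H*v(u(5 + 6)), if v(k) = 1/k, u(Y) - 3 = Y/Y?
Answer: -1/14 ≈ -0.071429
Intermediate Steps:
u(Y) = 4 (u(Y) = 3 + Y/Y = 3 + 1 = 4)
H = -2/7 (H = -5 + (8*5 - 7)/7 = -5 + (40 - 7)/7 = -5 + (⅐)*33 = -5 + 33/7 = -2/7 ≈ -0.28571)
H*v(u(5 + 6)) = -2/7/4 = -2/7*¼ = -1/14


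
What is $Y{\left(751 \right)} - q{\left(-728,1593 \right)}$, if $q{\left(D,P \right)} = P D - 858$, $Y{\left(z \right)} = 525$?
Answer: $1161087$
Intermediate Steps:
$q{\left(D,P \right)} = -858 + D P$ ($q{\left(D,P \right)} = D P - 858 = -858 + D P$)
$Y{\left(751 \right)} - q{\left(-728,1593 \right)} = 525 - \left(-858 - 1159704\right) = 525 - -1160562 = 525 + 1160562 = 1161087$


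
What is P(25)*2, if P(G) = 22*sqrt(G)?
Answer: 220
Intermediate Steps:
P(25)*2 = (22*sqrt(25))*2 = (22*5)*2 = 110*2 = 220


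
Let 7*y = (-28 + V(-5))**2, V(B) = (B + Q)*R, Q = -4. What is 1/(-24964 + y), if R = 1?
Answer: -7/173379 ≈ -4.0374e-5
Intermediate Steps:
V(B) = -4 + B (V(B) = (B - 4)*1 = (-4 + B)*1 = -4 + B)
y = 1369/7 (y = (-28 + (-4 - 5))**2/7 = (-28 - 9)**2/7 = (1/7)*(-37)**2 = (1/7)*1369 = 1369/7 ≈ 195.57)
1/(-24964 + y) = 1/(-24964 + 1369/7) = 1/(-173379/7) = -7/173379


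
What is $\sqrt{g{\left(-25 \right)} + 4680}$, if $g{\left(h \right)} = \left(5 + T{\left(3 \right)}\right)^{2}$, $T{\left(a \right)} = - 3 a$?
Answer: $2 \sqrt{1174} \approx 68.527$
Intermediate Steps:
$g{\left(h \right)} = 16$ ($g{\left(h \right)} = \left(5 - 9\right)^{2} = \left(-4\right)^{2} = 16$)
$\sqrt{g{\left(-25 \right)} + 4680} = \sqrt{16 + 4680} = \sqrt{4696} = 2 \sqrt{1174}$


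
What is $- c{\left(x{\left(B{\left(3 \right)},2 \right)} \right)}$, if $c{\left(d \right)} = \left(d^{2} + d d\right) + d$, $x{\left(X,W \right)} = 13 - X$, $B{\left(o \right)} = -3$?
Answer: $-528$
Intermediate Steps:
$c{\left(d \right)} = d + 2 d^{2}$ ($c{\left(d \right)} = \left(d^{2} + d^{2}\right) + d = 2 d^{2} + d = d + 2 d^{2}$)
$- c{\left(x{\left(B{\left(3 \right)},2 \right)} \right)} = - \left(13 - -3\right) \left(1 + 2 \left(13 - -3\right)\right) = - \left(13 + 3\right) \left(1 + 2 \left(13 + 3\right)\right) = - 16 \left(1 + 2 \cdot 16\right) = - 16 \left(1 + 32\right) = - 16 \cdot 33 = \left(-1\right) 528 = -528$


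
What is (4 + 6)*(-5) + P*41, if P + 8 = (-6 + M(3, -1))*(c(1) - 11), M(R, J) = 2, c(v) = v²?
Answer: 1262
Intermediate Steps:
P = 32 (P = -8 + (-6 + 2)*(1² - 11) = -8 - 4*(1 - 11) = -8 - 4*(-10) = -8 + 40 = 32)
(4 + 6)*(-5) + P*41 = (4 + 6)*(-5) + 32*41 = 10*(-5) + 1312 = -50 + 1312 = 1262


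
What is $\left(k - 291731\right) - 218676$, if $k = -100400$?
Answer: $-610807$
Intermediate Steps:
$\left(k - 291731\right) - 218676 = \left(-100400 - 291731\right) - 218676 = -392131 - 218676 = -610807$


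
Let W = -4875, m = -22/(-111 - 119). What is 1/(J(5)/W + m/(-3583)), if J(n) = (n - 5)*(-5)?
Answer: -412045/11 ≈ -37459.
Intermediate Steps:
J(n) = 25 - 5*n (J(n) = (-5 + n)*(-5) = 25 - 5*n)
m = 11/115 (m = -22/(-230) = -22*(-1/230) = 11/115 ≈ 0.095652)
1/(J(5)/W + m/(-3583)) = 1/((25 - 5*5)/(-4875) + (11/115)/(-3583)) = 1/((25 - 25)*(-1/4875) + (11/115)*(-1/3583)) = 1/(0*(-1/4875) - 11/412045) = 1/(0 - 11/412045) = 1/(-11/412045) = -412045/11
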